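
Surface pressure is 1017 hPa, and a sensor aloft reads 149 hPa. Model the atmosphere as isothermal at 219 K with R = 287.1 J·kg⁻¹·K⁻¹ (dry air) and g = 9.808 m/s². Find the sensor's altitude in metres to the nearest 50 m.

z ≈ 12300 m

Scale height: H = RT/g = 287.1 × 219 / 9.808 = 6410.6 m.
Invert the barometric formula: z = H ln(P₀/P).
P₀/P = 1017/149 = 6.8255; ln(6.8255) = 1.9207.
z = 6410.6 × 1.9207 = 12313 m.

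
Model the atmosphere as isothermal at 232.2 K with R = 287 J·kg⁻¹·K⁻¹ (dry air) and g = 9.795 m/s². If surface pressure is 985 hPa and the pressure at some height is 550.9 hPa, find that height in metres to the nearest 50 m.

z ≈ 3950 m

Scale height: H = RT/g = 287 × 232.2 / 9.795 = 6803.6 m.
Invert the barometric formula: z = H ln(P₀/P).
P₀/P = 985/550.9 = 1.7880; ln(1.7880) = 0.58110.
z = 6803.6 × 0.58110 = 3953.6 m.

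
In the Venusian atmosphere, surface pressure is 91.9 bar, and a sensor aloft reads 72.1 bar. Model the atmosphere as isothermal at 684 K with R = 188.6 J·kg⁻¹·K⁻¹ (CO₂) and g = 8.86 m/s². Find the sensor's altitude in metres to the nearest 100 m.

z ≈ 3500 m

Scale height: H = RT/g = 188.6 × 684 / 8.86 = 14560 m.
Invert the barometric formula: z = H ln(P₀/P).
P₀/P = 91.9/72.1 = 1.2746; ln(1.2746) = 0.24263.
z = 14560 × 0.24263 = 3532.7 m.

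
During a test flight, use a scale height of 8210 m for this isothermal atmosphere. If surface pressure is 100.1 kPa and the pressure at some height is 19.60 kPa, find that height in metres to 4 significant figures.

Invert the barometric formula: z = H ln(P₀/P).
P₀/P = 100.1/19.60 = 5.1071; ln(5.1071) = 1.6306.
z = 8210.0 × 1.6306 = 13387 m.

z ≈ 13390 m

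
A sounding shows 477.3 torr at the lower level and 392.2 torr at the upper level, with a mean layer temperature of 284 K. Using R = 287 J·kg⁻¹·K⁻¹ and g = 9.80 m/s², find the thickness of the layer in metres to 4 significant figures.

Hypsometric equation: Δz = (R T̄/g) ln(P₁/P₂).
R T̄/g = 287 × 284 / 9.80 = 8317.1 m.
ln(477.3/392.2) = ln(1.2170) = 0.19639.
Δz = 8317.1 × 0.19639 = 1633.4 m.

Δz ≈ 1633 m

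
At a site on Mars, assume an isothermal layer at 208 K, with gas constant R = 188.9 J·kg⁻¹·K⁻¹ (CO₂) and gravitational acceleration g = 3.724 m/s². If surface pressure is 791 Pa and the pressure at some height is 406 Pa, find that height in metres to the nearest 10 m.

Scale height: H = RT/g = 188.9 × 208 / 3.724 = 10551 m.
Invert the barometric formula: z = H ln(P₀/P).
P₀/P = 791/406 = 1.9483; ln(1.9483) = 0.66696.
z = 10551 × 0.66696 = 7037.1 m.

z ≈ 7040 m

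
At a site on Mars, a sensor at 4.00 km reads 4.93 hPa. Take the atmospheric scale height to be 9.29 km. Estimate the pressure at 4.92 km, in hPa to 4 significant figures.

Between two levels, P₂ = P₁ exp(−Δz/H) with Δz = z₂ − z₁.
Δz = 4920.0 − 4000.0 = 920.00 m; Δz/H = 920.00/9290.0 = 0.099031.
P₂ = 4.93 × exp(−0.099031) = 4.93 × 0.90571 = 4.4652 hPa.

P ≈ 4.465 hPa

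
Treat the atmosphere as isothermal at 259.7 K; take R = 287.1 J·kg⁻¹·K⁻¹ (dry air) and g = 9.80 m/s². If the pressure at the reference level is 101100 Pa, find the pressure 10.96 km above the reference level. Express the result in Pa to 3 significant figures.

P ≈ 23900 Pa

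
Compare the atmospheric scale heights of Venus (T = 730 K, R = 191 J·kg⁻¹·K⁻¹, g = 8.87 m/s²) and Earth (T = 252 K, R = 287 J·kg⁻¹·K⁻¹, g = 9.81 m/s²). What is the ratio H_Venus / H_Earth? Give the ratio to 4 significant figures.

H = RT/g for each body.
H_Venus = 191 × 730 / 8.87 = 15719 m.
H_Earth = 287 × 252 / 9.81 = 7372.5 m.
H_Venus/H_Earth = 15719/7372.5 = 2.1321.

H_Venus/H_Earth ≈ 2.132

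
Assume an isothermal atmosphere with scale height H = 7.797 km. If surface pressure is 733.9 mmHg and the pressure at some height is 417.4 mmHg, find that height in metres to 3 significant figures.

z ≈ 4400 m

Invert the barometric formula: z = H ln(P₀/P).
P₀/P = 733.9/417.4 = 1.7583; ln(1.7583) = 0.56435.
z = 7797.0 × 0.56435 = 4400.2 m.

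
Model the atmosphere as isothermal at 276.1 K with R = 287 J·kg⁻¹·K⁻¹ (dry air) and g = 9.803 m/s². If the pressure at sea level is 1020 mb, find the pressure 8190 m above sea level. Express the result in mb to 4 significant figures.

Scale height: H = RT/g = 287 × 276.1 / 9.803 = 8083.3 m.
Barometric formula: P = P₀ exp(−z/H).
z/H = 8190.0/8083.3 = 1.0132; exp(−1.0132) = 0.36306.
P = 1020 × 0.36306 = 370.32 mb.

P ≈ 370.3 mb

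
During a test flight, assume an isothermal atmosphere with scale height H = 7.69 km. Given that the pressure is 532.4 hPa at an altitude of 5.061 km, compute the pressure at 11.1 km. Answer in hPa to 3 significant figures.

Between two levels, P₂ = P₁ exp(−Δz/H) with Δz = z₂ − z₁.
Δz = 11100 − 5061.0 = 6039.0 m; Δz/H = 6039.0/7690.0 = 0.78531.
P₂ = 532.4 × exp(−0.78531) = 532.4 × 0.45598 = 242.76 hPa.

P ≈ 243 hPa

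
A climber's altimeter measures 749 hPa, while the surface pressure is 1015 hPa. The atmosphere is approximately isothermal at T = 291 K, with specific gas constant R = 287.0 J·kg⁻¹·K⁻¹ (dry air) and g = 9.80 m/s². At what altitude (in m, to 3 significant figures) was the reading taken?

Scale height: H = RT/g = 287.0 × 291 / 9.80 = 8522.1 m.
Invert the barometric formula: z = H ln(P₀/P).
P₀/P = 1015/749 = 1.3551; ln(1.3551) = 0.30388.
z = 8522.1 × 0.30388 = 2589.7 m.

z ≈ 2590 m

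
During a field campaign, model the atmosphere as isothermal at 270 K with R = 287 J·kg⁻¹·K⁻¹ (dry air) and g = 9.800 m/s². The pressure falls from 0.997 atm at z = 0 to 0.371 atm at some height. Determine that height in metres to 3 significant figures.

z ≈ 7820 m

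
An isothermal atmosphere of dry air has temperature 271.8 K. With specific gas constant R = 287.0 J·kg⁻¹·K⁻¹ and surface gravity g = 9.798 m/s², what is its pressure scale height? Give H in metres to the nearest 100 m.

The scale height of an isothermal atmosphere is H = RT/g.
H = 287.0 × 271.8 / 9.798 = 78007/9.798 = 7961.5 m.

H ≈ 8000 m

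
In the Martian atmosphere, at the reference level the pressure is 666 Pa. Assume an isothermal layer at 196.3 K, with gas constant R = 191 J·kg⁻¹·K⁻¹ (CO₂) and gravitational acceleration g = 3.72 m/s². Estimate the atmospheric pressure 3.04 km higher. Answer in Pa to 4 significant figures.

P ≈ 492.6 Pa

Scale height: H = RT/g = 191 × 196.3 / 3.72 = 10079 m.
Barometric formula: P = P₀ exp(−z/H).
z/H = 3040.0/10079 = 0.30162; exp(−0.30162) = 0.73962.
P = 666 × 0.73962 = 492.59 Pa.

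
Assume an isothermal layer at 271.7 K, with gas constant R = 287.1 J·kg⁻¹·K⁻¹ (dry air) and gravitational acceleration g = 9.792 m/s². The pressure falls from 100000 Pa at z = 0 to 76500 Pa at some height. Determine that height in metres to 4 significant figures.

z ≈ 2134 m

Scale height: H = RT/g = 287.1 × 271.7 / 9.792 = 7966.2 m.
Invert the barometric formula: z = H ln(P₀/P).
P₀/P = 100000/76500 = 1.3072; ln(1.3072) = 0.26789.
z = 7966.2 × 0.26789 = 2134.1 m.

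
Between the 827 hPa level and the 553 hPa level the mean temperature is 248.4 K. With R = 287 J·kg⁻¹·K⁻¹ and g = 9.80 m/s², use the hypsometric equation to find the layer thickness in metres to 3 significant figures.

Δz ≈ 2930 m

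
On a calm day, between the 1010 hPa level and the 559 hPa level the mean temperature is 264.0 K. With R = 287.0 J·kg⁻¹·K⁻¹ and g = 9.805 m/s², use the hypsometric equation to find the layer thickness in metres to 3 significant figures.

Δz ≈ 4570 m

Hypsometric equation: Δz = (R T̄/g) ln(P₁/P₂).
R T̄/g = 287.0 × 264.0 / 9.805 = 7727.5 m.
ln(1010/559) = ln(1.8068) = 0.59156.
Δz = 7727.5 × 0.59156 = 4571.3 m.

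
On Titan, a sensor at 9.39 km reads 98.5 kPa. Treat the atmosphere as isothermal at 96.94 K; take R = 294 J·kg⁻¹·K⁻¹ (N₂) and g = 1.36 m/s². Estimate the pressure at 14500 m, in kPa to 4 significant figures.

Scale height: H = RT/g = 294 × 96.94 / 1.36 = 20956 m.
Between two levels, P₂ = P₁ exp(−Δz/H) with Δz = z₂ − z₁.
Δz = 14500 − 9390.0 = 5110.0 m; Δz/H = 5110.0/20956 = 0.24384.
P₂ = 98.5 × exp(−0.24384) = 98.5 × 0.78361 = 77.186 kPa.

P ≈ 77.19 kPa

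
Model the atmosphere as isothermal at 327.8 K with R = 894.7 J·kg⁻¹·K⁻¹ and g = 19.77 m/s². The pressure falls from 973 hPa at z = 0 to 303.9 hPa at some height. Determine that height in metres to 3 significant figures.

z ≈ 17300 m

Scale height: H = RT/g = 894.7 × 327.8 / 19.77 = 14835 m.
Invert the barometric formula: z = H ln(P₀/P).
P₀/P = 973/303.9 = 3.2017; ln(3.2017) = 1.1637.
z = 14835 × 1.1637 = 17263 m.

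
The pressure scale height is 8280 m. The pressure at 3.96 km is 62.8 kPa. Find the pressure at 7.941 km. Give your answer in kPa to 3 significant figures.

Between two levels, P₂ = P₁ exp(−Δz/H) with Δz = z₂ − z₁.
Δz = 7941.0 − 3960.0 = 3981.0 m; Δz/H = 3981.0/8280.0 = 0.48080.
P₂ = 62.8 × exp(−0.48080) = 62.8 × 0.61829 = 38.829 kPa.

P ≈ 38.8 kPa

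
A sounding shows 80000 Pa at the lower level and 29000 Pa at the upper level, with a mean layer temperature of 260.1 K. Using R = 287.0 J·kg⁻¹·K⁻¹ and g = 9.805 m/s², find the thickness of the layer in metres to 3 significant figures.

Δz ≈ 7730 m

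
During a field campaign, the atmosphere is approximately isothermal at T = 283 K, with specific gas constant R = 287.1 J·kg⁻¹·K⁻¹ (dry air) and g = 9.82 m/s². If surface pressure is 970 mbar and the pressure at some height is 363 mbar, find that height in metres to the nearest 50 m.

Scale height: H = RT/g = 287.1 × 283 / 9.82 = 8273.9 m.
Invert the barometric formula: z = H ln(P₀/P).
P₀/P = 970/363 = 2.6722; ln(2.6722) = 0.98290.
z = 8273.9 × 0.98290 = 8132.4 m.

z ≈ 8150 m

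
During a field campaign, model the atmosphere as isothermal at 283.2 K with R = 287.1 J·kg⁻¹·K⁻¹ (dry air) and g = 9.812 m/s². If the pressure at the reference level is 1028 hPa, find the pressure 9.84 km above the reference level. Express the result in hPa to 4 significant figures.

Scale height: H = RT/g = 287.1 × 283.2 / 9.812 = 8286.5 m.
Barometric formula: P = P₀ exp(−z/H).
z/H = 9840.0/8286.5 = 1.1875; exp(−1.1875) = 0.30498.
P = 1028 × 0.30498 = 313.52 hPa.

P ≈ 313.5 hPa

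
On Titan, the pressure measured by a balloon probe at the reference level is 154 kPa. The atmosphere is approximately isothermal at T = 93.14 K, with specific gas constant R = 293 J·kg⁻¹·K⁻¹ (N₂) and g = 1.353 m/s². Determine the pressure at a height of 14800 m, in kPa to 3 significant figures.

Scale height: H = RT/g = 293 × 93.14 / 1.353 = 20170 m.
Barometric formula: P = P₀ exp(−z/H).
z/H = 14800/20170 = 0.73376; exp(−0.73376) = 0.48010.
P = 154 × 0.48010 = 73.935 kPa.

P ≈ 73.9 kPa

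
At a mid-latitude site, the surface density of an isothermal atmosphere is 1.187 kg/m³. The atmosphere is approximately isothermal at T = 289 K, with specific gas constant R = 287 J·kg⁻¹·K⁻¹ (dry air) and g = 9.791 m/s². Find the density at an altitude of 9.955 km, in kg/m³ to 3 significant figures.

Scale height: H = RT/g = 287 × 289 / 9.791 = 8471.4 m.
In an isothermal atmosphere, density decays like pressure: ρ = ρ₀ exp(−z/H).
z/H = 9955.0/8471.4 = 1.1751; exp(−1.1751) = 0.30879.
ρ = 1.187 × 0.30879 = 0.36653 kg/m³.

ρ ≈ 0.367 kg/m³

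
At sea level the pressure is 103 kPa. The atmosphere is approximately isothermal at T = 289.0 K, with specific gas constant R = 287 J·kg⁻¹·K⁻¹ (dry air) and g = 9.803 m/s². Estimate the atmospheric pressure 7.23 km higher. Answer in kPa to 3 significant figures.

Scale height: H = RT/g = 287 × 289.0 / 9.803 = 8461.0 m.
Barometric formula: P = P₀ exp(−z/H).
z/H = 7230.0/8461.0 = 0.85451; exp(−0.85451) = 0.42549.
P = 103 × 0.42549 = 43.825 kPa.

P ≈ 43.8 kPa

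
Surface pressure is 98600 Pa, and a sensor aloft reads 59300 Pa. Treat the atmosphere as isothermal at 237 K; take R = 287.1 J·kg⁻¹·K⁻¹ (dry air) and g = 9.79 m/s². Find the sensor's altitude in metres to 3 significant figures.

z ≈ 3530 m

Scale height: H = RT/g = 287.1 × 237 / 9.79 = 6950.2 m.
Invert the barometric formula: z = H ln(P₀/P).
P₀/P = 98600/59300 = 1.6627; ln(1.6627) = 0.50844.
z = 6950.2 × 0.50844 = 3533.8 m.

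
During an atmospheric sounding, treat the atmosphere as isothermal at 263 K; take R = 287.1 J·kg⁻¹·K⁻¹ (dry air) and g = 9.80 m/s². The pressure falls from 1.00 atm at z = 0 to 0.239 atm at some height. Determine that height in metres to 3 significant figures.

Scale height: H = RT/g = 287.1 × 263 / 9.80 = 7704.8 m.
Invert the barometric formula: z = H ln(P₀/P).
P₀/P = 1.00/0.239 = 4.1841; ln(4.1841) = 1.4313.
z = 7704.8 × 1.4313 = 11028 m.

z ≈ 11000 m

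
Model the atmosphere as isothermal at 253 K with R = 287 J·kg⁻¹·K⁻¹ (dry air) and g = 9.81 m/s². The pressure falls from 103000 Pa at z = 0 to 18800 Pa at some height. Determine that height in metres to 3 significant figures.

z ≈ 12600 m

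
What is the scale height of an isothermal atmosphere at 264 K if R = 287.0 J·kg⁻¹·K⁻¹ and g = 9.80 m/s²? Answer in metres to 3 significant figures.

H ≈ 7730 m

The scale height of an isothermal atmosphere is H = RT/g.
H = 287.0 × 264 / 9.80 = 75768/9.80 = 7731.4 m.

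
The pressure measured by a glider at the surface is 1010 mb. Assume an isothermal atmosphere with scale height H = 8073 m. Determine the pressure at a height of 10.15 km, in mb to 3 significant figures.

Barometric formula: P = P₀ exp(−z/H).
z/H = 10150/8073.0 = 1.2573; exp(−1.2573) = 0.28442.
P = 1010 × 0.28442 = 287.26 mb.

P ≈ 287 mb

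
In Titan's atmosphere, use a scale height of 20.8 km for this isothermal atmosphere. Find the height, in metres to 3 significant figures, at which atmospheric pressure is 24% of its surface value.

Set P/P₀ = exp(−z/H) = 0.24, so z = −H ln(0.24).
−ln(0.24) = 1.4271; z = 20800 × 1.4271 = 29684 m.

z ≈ 29700 m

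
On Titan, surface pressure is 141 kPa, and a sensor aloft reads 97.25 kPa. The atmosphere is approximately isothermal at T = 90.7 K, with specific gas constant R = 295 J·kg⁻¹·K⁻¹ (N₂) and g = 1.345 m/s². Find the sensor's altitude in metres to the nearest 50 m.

Scale height: H = RT/g = 295 × 90.7 / 1.345 = 19893 m.
Invert the barometric formula: z = H ln(P₀/P).
P₀/P = 141/97.25 = 1.4499; ln(1.4499) = 0.37149.
z = 19893 × 0.37149 = 7390.1 m.

z ≈ 7400 m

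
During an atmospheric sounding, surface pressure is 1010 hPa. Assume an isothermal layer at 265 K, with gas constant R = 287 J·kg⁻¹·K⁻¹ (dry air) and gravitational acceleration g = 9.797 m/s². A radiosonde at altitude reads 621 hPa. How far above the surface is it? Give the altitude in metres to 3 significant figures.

z ≈ 3780 m

Scale height: H = RT/g = 287 × 265 / 9.797 = 7763.1 m.
Invert the barometric formula: z = H ln(P₀/P).
P₀/P = 1010/621 = 1.6264; ln(1.6264) = 0.48637.
z = 7763.1 × 0.48637 = 3775.7 m.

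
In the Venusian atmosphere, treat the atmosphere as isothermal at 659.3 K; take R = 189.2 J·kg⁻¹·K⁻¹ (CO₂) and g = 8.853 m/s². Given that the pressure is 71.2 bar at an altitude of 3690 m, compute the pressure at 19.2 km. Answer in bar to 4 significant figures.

P ≈ 23.68 bar

Scale height: H = RT/g = 189.2 × 659.3 / 8.853 = 14090 m.
Between two levels, P₂ = P₁ exp(−Δz/H) with Δz = z₂ − z₁.
Δz = 19200 − 3690.0 = 15510 m; Δz/H = 15510/14090 = 1.1008.
P₂ = 71.2 × exp(−1.1008) = 71.2 × 0.33260 = 23.681 bar.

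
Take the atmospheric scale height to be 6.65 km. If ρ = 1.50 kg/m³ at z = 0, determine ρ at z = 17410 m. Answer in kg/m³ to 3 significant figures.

In an isothermal atmosphere, density decays like pressure: ρ = ρ₀ exp(−z/H).
z/H = 17410/6650.0 = 2.6180; exp(−2.6180) = 0.072949.
ρ = 1.50 × 0.072949 = 0.10942 kg/m³.

ρ ≈ 0.109 kg/m³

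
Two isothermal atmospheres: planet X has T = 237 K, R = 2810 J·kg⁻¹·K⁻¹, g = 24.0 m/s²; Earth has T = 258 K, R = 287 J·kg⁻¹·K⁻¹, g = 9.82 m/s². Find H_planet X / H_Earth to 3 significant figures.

H_planet X/H_Earth ≈ 3.68

H = RT/g for each body.
H_planet X = 2810 × 237 / 24.0 = 27749 m.
H_Earth = 287 × 258 / 9.82 = 7540.3 m.
H_planet X/H_Earth = 27749/7540.3 = 3.6801.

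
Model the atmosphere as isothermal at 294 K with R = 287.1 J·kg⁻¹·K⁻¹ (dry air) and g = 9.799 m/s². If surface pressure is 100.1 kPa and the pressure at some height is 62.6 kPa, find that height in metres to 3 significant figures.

z ≈ 4040 m

Scale height: H = RT/g = 287.1 × 294 / 9.799 = 8613.9 m.
Invert the barometric formula: z = H ln(P₀/P).
P₀/P = 100.1/62.6 = 1.5990; ln(1.5990) = 0.46938.
z = 8613.9 × 0.46938 = 4043.2 m.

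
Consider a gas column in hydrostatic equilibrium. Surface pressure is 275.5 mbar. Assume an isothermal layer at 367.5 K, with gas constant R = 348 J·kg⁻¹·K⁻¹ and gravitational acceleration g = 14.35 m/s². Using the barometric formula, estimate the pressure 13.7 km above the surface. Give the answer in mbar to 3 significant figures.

Scale height: H = RT/g = 348 × 367.5 / 14.35 = 8912.2 m.
Barometric formula: P = P₀ exp(−z/H).
z/H = 13700/8912.2 = 1.5372; exp(−1.5372) = 0.21498.
P = 275.5 × 0.21498 = 59.227 mbar.

P ≈ 59.2 mbar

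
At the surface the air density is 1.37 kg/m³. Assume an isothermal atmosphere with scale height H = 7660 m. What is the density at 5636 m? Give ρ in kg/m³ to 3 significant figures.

ρ ≈ 0.656 kg/m³

In an isothermal atmosphere, density decays like pressure: ρ = ρ₀ exp(−z/H).
z/H = 5636.0/7660.0 = 0.73577; exp(−0.73577) = 0.47914.
ρ = 1.37 × 0.47914 = 0.65642 kg/m³.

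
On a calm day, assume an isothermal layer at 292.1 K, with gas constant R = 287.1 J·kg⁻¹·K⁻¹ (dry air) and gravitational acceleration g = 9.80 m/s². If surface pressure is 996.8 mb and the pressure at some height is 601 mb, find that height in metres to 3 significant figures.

Scale height: H = RT/g = 287.1 × 292.1 / 9.80 = 8557.3 m.
Invert the barometric formula: z = H ln(P₀/P).
P₀/P = 996.8/601 = 1.6586; ln(1.6586) = 0.50597.
z = 8557.3 × 0.50597 = 4329.7 m.

z ≈ 4330 m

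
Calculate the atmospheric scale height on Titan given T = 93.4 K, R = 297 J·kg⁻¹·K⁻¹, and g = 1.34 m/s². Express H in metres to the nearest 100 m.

H ≈ 20700 m

The scale height of an isothermal atmosphere is H = RT/g.
H = 297 × 93.4 / 1.34 = 27740/1.34 = 20701 m.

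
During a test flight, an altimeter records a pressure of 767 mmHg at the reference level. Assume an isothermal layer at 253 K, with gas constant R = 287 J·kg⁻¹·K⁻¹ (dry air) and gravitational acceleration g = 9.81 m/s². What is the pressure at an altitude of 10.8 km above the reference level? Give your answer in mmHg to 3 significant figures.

P ≈ 178 mmHg

Scale height: H = RT/g = 287 × 253 / 9.81 = 7401.7 m.
Barometric formula: P = P₀ exp(−z/H).
z/H = 10800/7401.7 = 1.4591; exp(−1.4591) = 0.23245.
P = 767 × 0.23245 = 178.29 mmHg.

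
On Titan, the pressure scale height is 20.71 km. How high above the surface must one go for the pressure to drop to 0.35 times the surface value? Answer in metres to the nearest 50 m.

z ≈ 21750 m

Set P/P₀ = exp(−z/H) = 0.35, so z = −H ln(0.35).
−ln(0.35) = 1.0498; z = 20710 × 1.0498 = 21741 m.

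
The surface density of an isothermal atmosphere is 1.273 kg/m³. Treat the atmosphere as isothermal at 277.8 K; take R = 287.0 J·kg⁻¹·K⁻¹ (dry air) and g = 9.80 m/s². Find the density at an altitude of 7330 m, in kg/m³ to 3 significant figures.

Scale height: H = RT/g = 287.0 × 277.8 / 9.80 = 8135.6 m.
In an isothermal atmosphere, density decays like pressure: ρ = ρ₀ exp(−z/H).
z/H = 7330.0/8135.6 = 0.90098; exp(−0.90098) = 0.40617.
ρ = 1.273 × 0.40617 = 0.51705 kg/m³.

ρ ≈ 0.517 kg/m³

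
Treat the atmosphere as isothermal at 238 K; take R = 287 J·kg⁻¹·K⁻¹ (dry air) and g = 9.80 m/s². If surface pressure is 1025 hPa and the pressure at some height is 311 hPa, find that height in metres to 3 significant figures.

z ≈ 8310 m

Scale height: H = RT/g = 287 × 238 / 9.80 = 6970.0 m.
Invert the barometric formula: z = H ln(P₀/P).
P₀/P = 1025/311 = 3.2958; ln(3.2958) = 1.1926.
z = 6970.0 × 1.1926 = 8312.4 m.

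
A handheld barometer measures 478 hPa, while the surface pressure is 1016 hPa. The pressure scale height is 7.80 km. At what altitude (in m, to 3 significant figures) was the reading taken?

Invert the barometric formula: z = H ln(P₀/P).
P₀/P = 1016/478 = 2.1255; ln(2.1255) = 0.75401.
z = 7800.0 × 0.75401 = 5881.3 m.

z ≈ 5880 m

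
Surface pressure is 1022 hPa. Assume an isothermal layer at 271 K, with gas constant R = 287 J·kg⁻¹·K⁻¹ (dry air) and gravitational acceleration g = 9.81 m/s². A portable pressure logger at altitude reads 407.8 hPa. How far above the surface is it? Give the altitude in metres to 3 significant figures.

z ≈ 7280 m

Scale height: H = RT/g = 287 × 271 / 9.81 = 7928.3 m.
Invert the barometric formula: z = H ln(P₀/P).
P₀/P = 1022/407.8 = 2.5061; ln(2.5061) = 0.91873.
z = 7928.3 × 0.91873 = 7284.0 m.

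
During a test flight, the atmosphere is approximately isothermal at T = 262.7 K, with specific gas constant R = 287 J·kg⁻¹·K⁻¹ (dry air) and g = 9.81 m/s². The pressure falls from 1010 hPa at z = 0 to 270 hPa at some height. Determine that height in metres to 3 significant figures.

Scale height: H = RT/g = 287 × 262.7 / 9.81 = 7685.5 m.
Invert the barometric formula: z = H ln(P₀/P).
P₀/P = 1010/270 = 3.7407; ln(3.7407) = 1.3193.
z = 7685.5 × 1.3193 = 10139 m.

z ≈ 10100 m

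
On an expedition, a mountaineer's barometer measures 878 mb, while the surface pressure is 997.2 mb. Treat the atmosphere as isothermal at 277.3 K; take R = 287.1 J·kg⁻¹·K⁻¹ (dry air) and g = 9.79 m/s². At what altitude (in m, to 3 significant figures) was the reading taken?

Scale height: H = RT/g = 287.1 × 277.3 / 9.79 = 8132.1 m.
Invert the barometric formula: z = H ln(P₀/P).
P₀/P = 997.2/878 = 1.1358; ln(1.1358) = 0.12734.
z = 8132.1 × 0.12734 = 1035.5 m.

z ≈ 1040 m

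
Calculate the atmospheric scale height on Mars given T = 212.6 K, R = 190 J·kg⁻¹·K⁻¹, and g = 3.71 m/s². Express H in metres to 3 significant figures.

H ≈ 10900 m

The scale height of an isothermal atmosphere is H = RT/g.
H = 190 × 212.6 / 3.71 = 40394/3.71 = 10888 m.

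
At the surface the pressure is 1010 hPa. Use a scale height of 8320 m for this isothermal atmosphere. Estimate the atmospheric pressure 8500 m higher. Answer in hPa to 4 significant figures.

Barometric formula: P = P₀ exp(−z/H).
z/H = 8500.0/8320.0 = 1.0216; exp(−1.0216) = 0.36002.
P = 1010 × 0.36002 = 363.62 hPa.

P ≈ 363.6 hPa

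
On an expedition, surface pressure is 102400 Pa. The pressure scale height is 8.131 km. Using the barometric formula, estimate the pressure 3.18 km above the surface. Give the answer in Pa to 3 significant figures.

Barometric formula: P = P₀ exp(−z/H).
z/H = 3180.0/8131.0 = 0.39110; exp(−0.39110) = 0.67631.
P = 102400 × 0.67631 = 69254 Pa.

P ≈ 69300 Pa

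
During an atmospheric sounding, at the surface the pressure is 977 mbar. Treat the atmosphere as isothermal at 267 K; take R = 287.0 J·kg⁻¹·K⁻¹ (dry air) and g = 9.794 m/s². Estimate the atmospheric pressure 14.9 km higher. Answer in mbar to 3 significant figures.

Scale height: H = RT/g = 287.0 × 267 / 9.794 = 7824.1 m.
Barometric formula: P = P₀ exp(−z/H).
z/H = 14900/7824.1 = 1.9044; exp(−1.9044) = 0.14891.
P = 977 × 0.14891 = 145.49 mbar.

P ≈ 145 mbar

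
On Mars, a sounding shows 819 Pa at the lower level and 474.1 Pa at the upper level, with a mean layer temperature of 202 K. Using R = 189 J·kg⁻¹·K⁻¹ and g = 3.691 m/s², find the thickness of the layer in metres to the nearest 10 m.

Δz ≈ 5650 m

Hypsometric equation: Δz = (R T̄/g) ln(P₁/P₂).
R T̄/g = 189 × 202 / 3.691 = 10344 m.
ln(819/474.1) = ln(1.7275) = 0.54668.
Δz = 10344 × 0.54668 = 5654.9 m.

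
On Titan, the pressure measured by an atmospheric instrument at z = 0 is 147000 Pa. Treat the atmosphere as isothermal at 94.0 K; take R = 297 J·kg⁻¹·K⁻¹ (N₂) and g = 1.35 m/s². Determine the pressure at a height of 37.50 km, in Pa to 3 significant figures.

P ≈ 24000 Pa

Scale height: H = RT/g = 297 × 94.0 / 1.35 = 20680 m.
Barometric formula: P = P₀ exp(−z/H).
z/H = 37500/20680 = 1.8133; exp(−1.8133) = 0.16311.
P = 147000 × 0.16311 = 23977 Pa.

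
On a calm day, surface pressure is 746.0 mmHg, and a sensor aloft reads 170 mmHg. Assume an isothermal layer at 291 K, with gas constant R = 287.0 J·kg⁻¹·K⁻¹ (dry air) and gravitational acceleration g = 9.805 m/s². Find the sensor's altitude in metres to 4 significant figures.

z ≈ 12600 m

Scale height: H = RT/g = 287.0 × 291 / 9.805 = 8517.8 m.
Invert the barometric formula: z = H ln(P₀/P).
P₀/P = 746.0/170 = 4.3882; ln(4.3882) = 1.4789.
z = 8517.8 × 1.4789 = 12597 m.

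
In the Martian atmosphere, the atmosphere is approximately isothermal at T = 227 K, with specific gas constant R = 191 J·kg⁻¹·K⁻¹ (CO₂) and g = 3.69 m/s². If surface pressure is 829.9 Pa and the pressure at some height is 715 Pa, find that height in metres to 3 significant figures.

Scale height: H = RT/g = 191 × 227 / 3.69 = 11750 m.
Invert the barometric formula: z = H ln(P₀/P).
P₀/P = 829.9/715 = 1.1607; ln(1.1607) = 0.14902.
z = 11750 × 0.14902 = 1751.0 m.

z ≈ 1750 m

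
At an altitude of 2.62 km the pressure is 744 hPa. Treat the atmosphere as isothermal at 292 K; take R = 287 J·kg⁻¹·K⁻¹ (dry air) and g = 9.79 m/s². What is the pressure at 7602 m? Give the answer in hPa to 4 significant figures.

Scale height: H = RT/g = 287 × 292 / 9.79 = 8560.2 m.
Between two levels, P₂ = P₁ exp(−Δz/H) with Δz = z₂ − z₁.
Δz = 7602.0 − 2620.0 = 4982.0 m; Δz/H = 4982.0/8560.2 = 0.58200.
P₂ = 744 × exp(−0.58200) = 744 × 0.55878 = 415.73 hPa.

P ≈ 415.7 hPa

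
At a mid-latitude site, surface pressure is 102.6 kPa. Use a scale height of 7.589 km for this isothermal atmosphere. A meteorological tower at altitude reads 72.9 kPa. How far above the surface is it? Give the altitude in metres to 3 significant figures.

Invert the barometric formula: z = H ln(P₀/P).
P₀/P = 102.6/72.9 = 1.4074; ln(1.4074) = 0.34174.
z = 7589.0 × 0.34174 = 2593.5 m.

z ≈ 2590 m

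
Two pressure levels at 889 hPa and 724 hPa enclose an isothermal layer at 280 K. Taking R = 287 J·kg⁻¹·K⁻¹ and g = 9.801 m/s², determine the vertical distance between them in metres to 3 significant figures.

Δz ≈ 1680 m

Hypsometric equation: Δz = (R T̄/g) ln(P₁/P₂).
R T̄/g = 287 × 280 / 9.801 = 8199.2 m.
ln(889/724) = ln(1.2279) = 0.20531.
Δz = 8199.2 × 0.20531 = 1683.4 m.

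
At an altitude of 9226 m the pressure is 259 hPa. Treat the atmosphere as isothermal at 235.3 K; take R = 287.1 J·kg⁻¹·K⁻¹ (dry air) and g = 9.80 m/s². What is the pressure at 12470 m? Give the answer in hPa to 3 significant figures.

Scale height: H = RT/g = 287.1 × 235.3 / 9.80 = 6893.3 m.
Between two levels, P₂ = P₁ exp(−Δz/H) with Δz = z₂ − z₁.
Δz = 12470 − 9226.0 = 3244.0 m; Δz/H = 3244.0/6893.3 = 0.47060.
P₂ = 259 × exp(−0.47060) = 259 × 0.62463 = 161.78 hPa.

P ≈ 162 hPa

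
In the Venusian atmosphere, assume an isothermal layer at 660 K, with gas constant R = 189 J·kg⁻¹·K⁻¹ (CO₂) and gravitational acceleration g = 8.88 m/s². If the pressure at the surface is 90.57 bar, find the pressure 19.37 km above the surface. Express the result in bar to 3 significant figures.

Scale height: H = RT/g = 189 × 660 / 8.88 = 14047 m.
Barometric formula: P = P₀ exp(−z/H).
z/H = 19370/14047 = 1.3789; exp(−1.3789) = 0.25186.
P = 90.57 × 0.25186 = 22.811 bar.

P ≈ 22.8 bar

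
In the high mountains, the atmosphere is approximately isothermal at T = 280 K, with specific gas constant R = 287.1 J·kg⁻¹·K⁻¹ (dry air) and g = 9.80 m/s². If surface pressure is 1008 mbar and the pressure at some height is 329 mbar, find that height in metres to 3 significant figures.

z ≈ 9180 m

Scale height: H = RT/g = 287.1 × 280 / 9.80 = 8202.9 m.
Invert the barometric formula: z = H ln(P₀/P).
P₀/P = 1008/329 = 3.0638; ln(3.0638) = 1.1197.
z = 8202.9 × 1.1197 = 9184.8 m.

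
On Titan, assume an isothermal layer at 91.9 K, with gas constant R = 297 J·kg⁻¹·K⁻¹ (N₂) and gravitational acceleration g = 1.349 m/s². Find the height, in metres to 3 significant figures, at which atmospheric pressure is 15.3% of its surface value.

z ≈ 38000 m

Scale height: H = RT/g = 297 × 91.9 / 1.349 = 20233 m.
Set P/P₀ = exp(−z/H) = 0.153, so z = −H ln(0.153).
−ln(0.153) = 1.8773; z = 20233 × 1.8773 = 37983 m.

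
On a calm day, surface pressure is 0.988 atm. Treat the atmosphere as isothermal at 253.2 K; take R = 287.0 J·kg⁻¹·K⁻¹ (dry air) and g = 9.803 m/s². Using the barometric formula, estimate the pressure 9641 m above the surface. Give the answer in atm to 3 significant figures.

Scale height: H = RT/g = 287.0 × 253.2 / 9.803 = 7412.9 m.
Barometric formula: P = P₀ exp(−z/H).
z/H = 9641.0/7412.9 = 1.3006; exp(−1.3006) = 0.27237.
P = 0.988 × 0.27237 = 0.26910 atm.

P ≈ 0.269 atm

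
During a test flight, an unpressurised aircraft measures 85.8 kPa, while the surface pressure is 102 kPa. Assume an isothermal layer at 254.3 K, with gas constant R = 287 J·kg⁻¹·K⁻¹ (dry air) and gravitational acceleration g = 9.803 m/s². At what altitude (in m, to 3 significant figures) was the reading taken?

z ≈ 1290 m

Scale height: H = RT/g = 287 × 254.3 / 9.803 = 7445.1 m.
Invert the barometric formula: z = H ln(P₀/P).
P₀/P = 102/85.8 = 1.1888; ln(1.1888) = 0.17294.
z = 7445.1 × 0.17294 = 1287.6 m.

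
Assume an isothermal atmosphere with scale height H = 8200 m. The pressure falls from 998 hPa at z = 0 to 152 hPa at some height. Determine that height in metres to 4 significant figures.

Invert the barometric formula: z = H ln(P₀/P).
P₀/P = 998/152 = 6.5658; ln(6.5658) = 1.8819.
z = 8200.0 × 1.8819 = 15432 m.

z ≈ 15430 m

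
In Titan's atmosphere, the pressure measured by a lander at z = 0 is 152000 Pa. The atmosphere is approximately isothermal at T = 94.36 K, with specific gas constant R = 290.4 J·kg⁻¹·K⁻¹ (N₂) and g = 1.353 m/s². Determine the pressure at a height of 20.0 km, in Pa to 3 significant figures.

P ≈ 56600 Pa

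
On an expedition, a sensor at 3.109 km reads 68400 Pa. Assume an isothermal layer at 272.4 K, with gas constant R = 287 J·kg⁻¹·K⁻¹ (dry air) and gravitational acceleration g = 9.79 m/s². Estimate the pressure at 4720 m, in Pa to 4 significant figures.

P ≈ 55900 Pa

Scale height: H = RT/g = 287 × 272.4 / 9.79 = 7985.6 m.
Between two levels, P₂ = P₁ exp(−Δz/H) with Δz = z₂ − z₁.
Δz = 4720.0 − 3109.0 = 1611.0 m; Δz/H = 1611.0/7985.6 = 0.20174.
P₂ = 68400 × exp(−0.20174) = 68400 × 0.81731 = 55904 Pa.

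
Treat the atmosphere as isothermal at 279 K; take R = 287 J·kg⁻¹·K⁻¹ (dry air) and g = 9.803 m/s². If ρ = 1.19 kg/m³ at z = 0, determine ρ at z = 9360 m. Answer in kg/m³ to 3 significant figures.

ρ ≈ 0.378 kg/m³

Scale height: H = RT/g = 287 × 279 / 9.803 = 8168.2 m.
In an isothermal atmosphere, density decays like pressure: ρ = ρ₀ exp(−z/H).
z/H = 9360.0/8168.2 = 1.1459; exp(−1.1459) = 0.31794.
ρ = 1.19 × 0.31794 = 0.37835 kg/m³.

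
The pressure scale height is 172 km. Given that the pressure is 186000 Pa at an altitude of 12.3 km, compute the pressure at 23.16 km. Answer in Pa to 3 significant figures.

Between two levels, P₂ = P₁ exp(−Δz/H) with Δz = z₂ − z₁.
Δz = 23160 − 12300 = 10860 m; Δz/H = 10860/172000 = 0.063140.
P₂ = 186000 × exp(−0.063140) = 186000 × 0.93881 = 174620 Pa.

P ≈ 175000 Pa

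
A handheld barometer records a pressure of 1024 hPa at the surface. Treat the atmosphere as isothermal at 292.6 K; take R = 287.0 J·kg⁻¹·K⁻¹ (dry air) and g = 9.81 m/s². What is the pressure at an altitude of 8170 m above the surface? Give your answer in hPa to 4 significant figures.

P ≈ 394.3 hPa

Scale height: H = RT/g = 287.0 × 292.6 / 9.81 = 8560.3 m.
Barometric formula: P = P₀ exp(−z/H).
z/H = 8170.0/8560.3 = 0.95441; exp(−0.95441) = 0.38504.
P = 1024 × 0.38504 = 394.28 hPa.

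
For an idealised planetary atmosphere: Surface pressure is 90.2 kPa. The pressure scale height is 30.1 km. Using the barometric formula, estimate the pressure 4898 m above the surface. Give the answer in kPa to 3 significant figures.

P ≈ 76.7 kPa

Barometric formula: P = P₀ exp(−z/H).
z/H = 4898.0/30100 = 0.16272; exp(−0.16272) = 0.84983.
P = 90.2 × 0.84983 = 76.655 kPa.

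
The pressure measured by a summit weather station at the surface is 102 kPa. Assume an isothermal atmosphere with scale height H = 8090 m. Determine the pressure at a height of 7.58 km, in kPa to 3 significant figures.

P ≈ 40.0 kPa

Barometric formula: P = P₀ exp(−z/H).
z/H = 7580.0/8090.0 = 0.93696; exp(−0.93696) = 0.39182.
P = 102 × 0.39182 = 39.966 kPa.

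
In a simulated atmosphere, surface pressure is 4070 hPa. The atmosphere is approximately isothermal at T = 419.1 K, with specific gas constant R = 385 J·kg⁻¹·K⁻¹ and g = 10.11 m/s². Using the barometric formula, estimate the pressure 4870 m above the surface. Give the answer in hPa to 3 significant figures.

P ≈ 3000 hPa

Scale height: H = RT/g = 385 × 419.1 / 10.11 = 15960 m.
Barometric formula: P = P₀ exp(−z/H).
z/H = 4870.0/15960 = 0.30514; exp(−0.30514) = 0.73702.
P = 4070 × 0.73702 = 2999.7 hPa.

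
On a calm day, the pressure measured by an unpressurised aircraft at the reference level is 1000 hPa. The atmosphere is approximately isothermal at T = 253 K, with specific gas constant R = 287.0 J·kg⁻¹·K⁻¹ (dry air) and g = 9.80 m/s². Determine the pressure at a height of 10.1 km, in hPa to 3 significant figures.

Scale height: H = RT/g = 287.0 × 253 / 9.80 = 7409.3 m.
Barometric formula: P = P₀ exp(−z/H).
z/H = 10100/7409.3 = 1.3632; exp(−1.3632) = 0.25584.
P = 1000 × 0.25584 = 255.84 hPa.

P ≈ 256 hPa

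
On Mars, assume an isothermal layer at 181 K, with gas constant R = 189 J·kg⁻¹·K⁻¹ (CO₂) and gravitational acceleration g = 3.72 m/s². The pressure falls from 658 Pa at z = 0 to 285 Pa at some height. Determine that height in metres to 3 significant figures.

z ≈ 7690 m

Scale height: H = RT/g = 189 × 181 / 3.72 = 9196.0 m.
Invert the barometric formula: z = H ln(P₀/P).
P₀/P = 658/285 = 2.3088; ln(2.3088) = 0.83673.
z = 9196.0 × 0.83673 = 7694.6 m.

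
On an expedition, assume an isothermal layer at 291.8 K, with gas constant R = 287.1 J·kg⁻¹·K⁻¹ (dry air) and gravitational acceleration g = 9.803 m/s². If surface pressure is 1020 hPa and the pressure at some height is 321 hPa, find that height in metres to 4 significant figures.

z ≈ 9880 m

Scale height: H = RT/g = 287.1 × 291.8 / 9.803 = 8545.9 m.
Invert the barometric formula: z = H ln(P₀/P).
P₀/P = 1020/321 = 3.1776; ln(3.1776) = 1.1561.
z = 8545.9 × 1.1561 = 9879.9 m.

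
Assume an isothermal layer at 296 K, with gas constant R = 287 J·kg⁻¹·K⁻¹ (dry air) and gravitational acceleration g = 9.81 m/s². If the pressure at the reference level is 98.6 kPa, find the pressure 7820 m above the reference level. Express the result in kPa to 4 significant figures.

Scale height: H = RT/g = 287 × 296 / 9.81 = 8659.7 m.
Barometric formula: P = P₀ exp(−z/H).
z/H = 7820.0/8659.7 = 0.90303; exp(−0.90303) = 0.40534.
P = 98.6 × 0.40534 = 39.967 kPa.

P ≈ 39.97 kPa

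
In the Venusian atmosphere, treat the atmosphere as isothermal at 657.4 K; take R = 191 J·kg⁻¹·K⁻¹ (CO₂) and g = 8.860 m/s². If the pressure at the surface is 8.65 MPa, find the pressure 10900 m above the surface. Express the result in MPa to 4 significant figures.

Scale height: H = RT/g = 191 × 657.4 / 8.860 = 14172 m.
Barometric formula: P = P₀ exp(−z/H).
z/H = 10900/14172 = 0.76912; exp(−0.76912) = 0.46342.
P = 8.65 × 0.46342 = 4.0086 MPa.

P ≈ 4.009 MPa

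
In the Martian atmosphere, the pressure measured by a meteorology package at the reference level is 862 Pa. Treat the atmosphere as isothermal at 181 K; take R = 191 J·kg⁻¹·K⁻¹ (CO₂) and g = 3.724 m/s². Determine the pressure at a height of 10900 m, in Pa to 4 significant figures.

P ≈ 266.4 Pa

Scale height: H = RT/g = 191 × 181 / 3.724 = 9283.3 m.
Barometric formula: P = P₀ exp(−z/H).
z/H = 10900/9283.3 = 1.1742; exp(−1.1742) = 0.30907.
P = 862 × 0.30907 = 266.42 Pa.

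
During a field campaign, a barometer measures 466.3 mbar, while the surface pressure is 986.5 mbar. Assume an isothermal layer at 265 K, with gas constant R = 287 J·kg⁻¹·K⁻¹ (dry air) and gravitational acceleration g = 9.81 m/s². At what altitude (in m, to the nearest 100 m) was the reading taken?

Scale height: H = RT/g = 287 × 265 / 9.81 = 7752.8 m.
Invert the barometric formula: z = H ln(P₀/P).
P₀/P = 986.5/466.3 = 2.1156; ln(2.1156) = 0.74934.
z = 7752.8 × 0.74934 = 5809.5 m.

z ≈ 5800 m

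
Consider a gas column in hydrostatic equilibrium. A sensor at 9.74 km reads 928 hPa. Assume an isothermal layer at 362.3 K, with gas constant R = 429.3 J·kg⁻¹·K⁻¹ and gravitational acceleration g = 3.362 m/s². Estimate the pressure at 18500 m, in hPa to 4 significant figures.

P ≈ 767.9 hPa

Scale height: H = RT/g = 429.3 × 362.3 / 3.362 = 46263 m.
Between two levels, P₂ = P₁ exp(−Δz/H) with Δz = z₂ − z₁.
Δz = 18500 − 9740.0 = 8760.0 m; Δz/H = 8760.0/46263 = 0.18935.
P₂ = 928 × exp(−0.18935) = 928 × 0.82750 = 767.92 hPa.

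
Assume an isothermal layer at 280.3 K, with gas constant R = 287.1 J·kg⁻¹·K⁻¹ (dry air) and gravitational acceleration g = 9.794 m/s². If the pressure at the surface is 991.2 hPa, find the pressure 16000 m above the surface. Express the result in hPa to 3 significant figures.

Scale height: H = RT/g = 287.1 × 280.3 / 9.794 = 8216.7 m.
Barometric formula: P = P₀ exp(−z/H).
z/H = 16000/8216.7 = 1.9473; exp(−1.9473) = 0.14266.
P = 991.2 × 0.14266 = 141.40 hPa.

P ≈ 141 hPa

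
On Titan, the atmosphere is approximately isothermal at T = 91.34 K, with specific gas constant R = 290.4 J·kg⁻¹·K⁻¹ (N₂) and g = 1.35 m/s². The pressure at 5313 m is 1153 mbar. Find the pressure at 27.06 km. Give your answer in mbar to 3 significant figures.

Scale height: H = RT/g = 290.4 × 91.34 / 1.35 = 19648 m.
Between two levels, P₂ = P₁ exp(−Δz/H) with Δz = z₂ − z₁.
Δz = 27060 − 5313.0 = 21747 m; Δz/H = 21747/19648 = 1.1068.
P₂ = 1153 × exp(−1.1068) = 1153 × 0.33062 = 381.20 mbar.

P ≈ 381 mbar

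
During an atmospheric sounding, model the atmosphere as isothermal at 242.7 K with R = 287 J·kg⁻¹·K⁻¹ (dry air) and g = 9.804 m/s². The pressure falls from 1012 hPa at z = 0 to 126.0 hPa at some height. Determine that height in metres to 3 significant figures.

z ≈ 14800 m

Scale height: H = RT/g = 287 × 242.7 / 9.804 = 7104.7 m.
Invert the barometric formula: z = H ln(P₀/P).
P₀/P = 1012/126.0 = 8.0317; ln(8.0317) = 2.0834.
z = 7104.7 × 2.0834 = 14802 m.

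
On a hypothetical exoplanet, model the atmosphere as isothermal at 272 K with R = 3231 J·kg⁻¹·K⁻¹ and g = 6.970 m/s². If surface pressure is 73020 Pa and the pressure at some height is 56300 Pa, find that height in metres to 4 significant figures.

Scale height: H = RT/g = 3231 × 272 / 6.970 = 126090 m.
Invert the barometric formula: z = H ln(P₀/P).
P₀/P = 73020/56300 = 1.2970; ln(1.2970) = 0.26005.
z = 126090 × 0.26005 = 32790 m.

z ≈ 32790 m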